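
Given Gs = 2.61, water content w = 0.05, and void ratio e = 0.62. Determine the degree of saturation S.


Using S = Gs * w / e
S = 2.61 * 0.05 / 0.62
S = 0.2105


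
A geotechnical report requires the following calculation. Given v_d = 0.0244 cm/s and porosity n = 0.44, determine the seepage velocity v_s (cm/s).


Using v_s = v_d / n
v_s = 0.0244 / 0.44
v_s = 0.05545 cm/s


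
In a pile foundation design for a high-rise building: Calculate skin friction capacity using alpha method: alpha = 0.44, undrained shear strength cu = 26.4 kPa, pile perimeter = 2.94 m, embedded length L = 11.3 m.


Using Qs = alpha * cu * perimeter * L
Qs = 0.44 * 26.4 * 2.94 * 11.3
Qs = 385.91 kN


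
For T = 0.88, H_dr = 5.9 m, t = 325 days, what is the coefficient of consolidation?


Result: 0.09425 m^2/day

Derivation:
Using cv = T * H_dr^2 / t
H_dr^2 = 5.9^2 = 34.81
cv = 0.88 * 34.81 / 325
cv = 0.09425 m^2/day


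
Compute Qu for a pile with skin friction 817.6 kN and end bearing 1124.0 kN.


Using Qu = Qf + Qb
Qu = 817.6 + 1124.0
Qu = 1941.6 kN


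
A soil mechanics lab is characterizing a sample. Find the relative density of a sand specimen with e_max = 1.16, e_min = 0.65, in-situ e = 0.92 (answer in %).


Result: 47.06 %

Derivation:
Using Dr = (e_max - e) / (e_max - e_min) * 100
e_max - e = 1.16 - 0.92 = 0.24
e_max - e_min = 1.16 - 0.65 = 0.51
Dr = 0.24 / 0.51 * 100
Dr = 47.06 %


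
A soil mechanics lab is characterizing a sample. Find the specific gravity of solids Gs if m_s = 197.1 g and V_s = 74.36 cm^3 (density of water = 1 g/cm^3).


Using Gs = m_s / (V_s * rho_w)
Since rho_w = 1 g/cm^3:
Gs = 197.1 / 74.36
Gs = 2.651


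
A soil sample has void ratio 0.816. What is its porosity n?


Using the relation n = e / (1 + e)
n = 0.816 / (1 + 0.816)
n = 0.816 / 1.816
n = 0.4493


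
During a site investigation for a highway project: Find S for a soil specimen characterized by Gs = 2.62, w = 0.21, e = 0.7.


Using S = Gs * w / e
S = 2.62 * 0.21 / 0.7
S = 0.786


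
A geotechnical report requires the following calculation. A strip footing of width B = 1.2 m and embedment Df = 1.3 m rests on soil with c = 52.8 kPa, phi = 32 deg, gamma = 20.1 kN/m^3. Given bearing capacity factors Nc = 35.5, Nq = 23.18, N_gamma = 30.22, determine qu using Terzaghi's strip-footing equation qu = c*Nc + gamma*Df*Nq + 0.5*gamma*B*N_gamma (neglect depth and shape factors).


Result: 2844.55 kPa

Derivation:
Compute qu = c*Nc + gamma*Df*Nq + 0.5*gamma*B*N_gamma
Term 1: 52.8 * 35.5 = 1874.4
Term 2: 20.1 * 1.3 * 23.18 = 605.6934
Term 3: 0.5 * 20.1 * 1.2 * 30.22 = 364.4532
qu = 1874.4 + 605.6934 + 364.4532
qu = 2844.55 kPa


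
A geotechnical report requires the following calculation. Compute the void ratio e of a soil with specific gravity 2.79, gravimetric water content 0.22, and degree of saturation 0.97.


Using the relation e = Gs * w / S
e = 2.79 * 0.22 / 0.97
e = 0.6328


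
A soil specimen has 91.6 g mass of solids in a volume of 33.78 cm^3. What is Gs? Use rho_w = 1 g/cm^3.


Result: 2.712

Derivation:
Using Gs = m_s / (V_s * rho_w)
Since rho_w = 1 g/cm^3:
Gs = 91.6 / 33.78
Gs = 2.712


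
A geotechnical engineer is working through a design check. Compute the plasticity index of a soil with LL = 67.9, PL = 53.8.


Using PI = LL - PL
PI = 67.9 - 53.8
PI = 14.1


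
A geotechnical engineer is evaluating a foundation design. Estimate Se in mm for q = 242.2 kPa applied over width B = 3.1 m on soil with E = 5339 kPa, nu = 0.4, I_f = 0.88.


Using Se = q * B * (1 - nu^2) * I_f / E
1 - nu^2 = 1 - 0.4^2 = 0.84
Se = 242.2 * 3.1 * 0.84 * 0.88 / 5339
Se = 0.103953 m
Convert to mm: Se = 0.103953 * 1000 = 103.953 mm


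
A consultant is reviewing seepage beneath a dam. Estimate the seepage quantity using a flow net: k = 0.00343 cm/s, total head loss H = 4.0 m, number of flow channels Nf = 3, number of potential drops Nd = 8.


Result: 5.145e-05 m^3/s per m

Derivation:
Convert k to m/s for unit consistency with H:
k = 0.00343 cm/s = 0.00343 / 100 m/s = 3.43e-05 m/s
Using q = k * H * Nf / Nd
Nf / Nd = 3 / 8 = 0.375
q = 3.43e-05 * 4.0 * 0.375
q = 5.145e-05 m^3/s per m


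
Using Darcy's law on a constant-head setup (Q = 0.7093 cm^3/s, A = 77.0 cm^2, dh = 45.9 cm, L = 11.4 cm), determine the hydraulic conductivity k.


Compute hydraulic gradient:
i = dh / L = 45.9 / 11.4 = 4.02632
Then apply Darcy's law:
k = Q / (A * i)
k = 0.7093 / (77.0 * 4.02632)
k = 0.7093 / 310.026
k = 0.002288 cm/s


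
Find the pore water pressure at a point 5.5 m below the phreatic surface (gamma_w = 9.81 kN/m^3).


Result: 53.96 kPa

Derivation:
Using u = gamma_w * h_w
u = 9.81 * 5.5
u = 53.96 kPa


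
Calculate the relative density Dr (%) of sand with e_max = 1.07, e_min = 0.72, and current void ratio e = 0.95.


Using Dr = (e_max - e) / (e_max - e_min) * 100
e_max - e = 1.07 - 0.95 = 0.12
e_max - e_min = 1.07 - 0.72 = 0.35
Dr = 0.12 / 0.35 * 100
Dr = 34.29 %


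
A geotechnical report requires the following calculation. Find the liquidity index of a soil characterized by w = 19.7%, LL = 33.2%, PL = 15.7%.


First compute the plasticity index:
PI = LL - PL = 33.2 - 15.7 = 17.5
Then compute the liquidity index:
LI = (w - PL) / PI
LI = (19.7 - 15.7) / 17.5
LI = 0.229


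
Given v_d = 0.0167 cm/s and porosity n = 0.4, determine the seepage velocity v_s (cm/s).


Result: 0.04175 cm/s

Derivation:
Using v_s = v_d / n
v_s = 0.0167 / 0.4
v_s = 0.04175 cm/s


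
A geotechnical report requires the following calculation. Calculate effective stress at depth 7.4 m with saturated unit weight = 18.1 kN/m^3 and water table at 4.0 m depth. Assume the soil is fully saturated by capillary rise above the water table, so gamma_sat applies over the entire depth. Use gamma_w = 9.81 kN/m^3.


Total stress = gamma_sat * depth
sigma = 18.1 * 7.4 = 133.94 kPa
Pore water pressure u = gamma_w * (depth - d_wt)
u = 9.81 * (7.4 - 4.0) = 33.354 kPa
Effective stress = sigma - u
sigma' = 133.94 - 33.354 = 100.59 kPa


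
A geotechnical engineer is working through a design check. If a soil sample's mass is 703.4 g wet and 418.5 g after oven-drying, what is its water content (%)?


Using w = (m_wet - m_dry) / m_dry * 100
m_wet - m_dry = 703.4 - 418.5 = 284.9 g
w = 284.9 / 418.5 * 100
w = 68.08 %


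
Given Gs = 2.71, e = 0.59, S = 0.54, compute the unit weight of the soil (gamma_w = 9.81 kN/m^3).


Using gamma = gamma_w * (Gs + S*e) / (1 + e)
Numerator: Gs + S*e = 2.71 + 0.54*0.59 = 3.0286
Denominator: 1 + e = 1 + 0.59 = 1.59
gamma = 9.81 * 3.0286 / 1.59
gamma = 18.686 kN/m^3


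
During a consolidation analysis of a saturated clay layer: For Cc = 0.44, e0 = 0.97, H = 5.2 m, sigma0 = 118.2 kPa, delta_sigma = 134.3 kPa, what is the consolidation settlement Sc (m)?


Result: 0.3829 m

Derivation:
Using Sc = Cc * H / (1 + e0) * log10((sigma0 + delta_sigma) / sigma0)
Stress ratio = (118.2 + 134.3) / 118.2 = 2.13621
log10(2.13621) = 0.329644
Cc * H / (1 + e0) = 0.44 * 5.2 / (1 + 0.97) = 1.16142
Sc = 1.16142 * 0.329644
Sc = 0.3829 m


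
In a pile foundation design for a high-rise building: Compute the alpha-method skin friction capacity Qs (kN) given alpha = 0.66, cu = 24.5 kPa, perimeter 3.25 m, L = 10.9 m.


Result: 572.82 kN

Derivation:
Using Qs = alpha * cu * perimeter * L
Qs = 0.66 * 24.5 * 3.25 * 10.9
Qs = 572.82 kN


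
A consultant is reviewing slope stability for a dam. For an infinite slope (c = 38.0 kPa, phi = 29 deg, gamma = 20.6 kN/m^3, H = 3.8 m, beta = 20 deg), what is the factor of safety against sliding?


Using Fs = c / (gamma*H*sin(beta)*cos(beta)) + tan(phi)/tan(beta)
Cohesion contribution = 38.0 / (20.6*3.8*sin(20)*cos(20))
Cohesion contribution = 1.51041
Friction contribution = tan(29)/tan(20) = 1.52295
Fs = 1.51041 + 1.52295
Fs = 3.033


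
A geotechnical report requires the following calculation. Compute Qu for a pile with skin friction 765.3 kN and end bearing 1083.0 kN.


Result: 1848.3 kN

Derivation:
Using Qu = Qf + Qb
Qu = 765.3 + 1083.0
Qu = 1848.3 kN


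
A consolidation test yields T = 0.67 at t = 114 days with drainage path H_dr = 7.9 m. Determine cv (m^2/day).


Result: 0.3668 m^2/day

Derivation:
Using cv = T * H_dr^2 / t
H_dr^2 = 7.9^2 = 62.41
cv = 0.67 * 62.41 / 114
cv = 0.3668 m^2/day


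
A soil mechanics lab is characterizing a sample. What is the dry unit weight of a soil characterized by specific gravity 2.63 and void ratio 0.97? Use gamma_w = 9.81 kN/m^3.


Result: 13.097 kN/m^3

Derivation:
Using gamma_d = Gs * gamma_w / (1 + e)
gamma_d = 2.63 * 9.81 / (1 + 0.97)
gamma_d = 2.63 * 9.81 / 1.97
gamma_d = 13.097 kN/m^3


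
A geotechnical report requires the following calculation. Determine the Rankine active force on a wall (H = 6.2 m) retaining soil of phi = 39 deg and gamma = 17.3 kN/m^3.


Compute active earth pressure coefficient:
Ka = tan^2(45 - phi/2) = tan^2(25.5) = 0.227506
Compute active force:
Pa = 0.5 * Ka * gamma * H^2
Pa = 0.5 * 0.227506 * 17.3 * 6.2^2
Pa = 75.65 kN/m


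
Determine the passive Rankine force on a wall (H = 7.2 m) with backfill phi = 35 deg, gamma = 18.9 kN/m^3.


Compute passive earth pressure coefficient:
Kp = tan^2(45 + phi/2) = tan^2(62.5) = 3.690172
Compute passive force:
Pp = 0.5 * Kp * gamma * H^2
Pp = 0.5 * 3.690172 * 18.9 * 7.2^2
Pp = 1807.77 kN/m


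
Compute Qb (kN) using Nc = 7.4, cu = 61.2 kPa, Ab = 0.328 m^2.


Using Qb = Nc * cu * Ab
Qb = 7.4 * 61.2 * 0.328
Qb = 148.54 kN


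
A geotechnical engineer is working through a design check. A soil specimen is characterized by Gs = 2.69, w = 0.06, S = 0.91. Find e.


Result: 0.1774

Derivation:
Using the relation e = Gs * w / S
e = 2.69 * 0.06 / 0.91
e = 0.1774


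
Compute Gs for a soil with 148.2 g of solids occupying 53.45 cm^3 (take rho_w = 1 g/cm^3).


Result: 2.773

Derivation:
Using Gs = m_s / (V_s * rho_w)
Since rho_w = 1 g/cm^3:
Gs = 148.2 / 53.45
Gs = 2.773


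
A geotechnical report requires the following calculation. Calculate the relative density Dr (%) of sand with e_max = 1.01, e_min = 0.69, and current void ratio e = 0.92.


Using Dr = (e_max - e) / (e_max - e_min) * 100
e_max - e = 1.01 - 0.92 = 0.09
e_max - e_min = 1.01 - 0.69 = 0.32
Dr = 0.09 / 0.32 * 100
Dr = 28.12 %


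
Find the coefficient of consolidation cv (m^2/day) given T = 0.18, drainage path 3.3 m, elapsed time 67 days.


Using cv = T * H_dr^2 / t
H_dr^2 = 3.3^2 = 10.89
cv = 0.18 * 10.89 / 67
cv = 0.02926 m^2/day


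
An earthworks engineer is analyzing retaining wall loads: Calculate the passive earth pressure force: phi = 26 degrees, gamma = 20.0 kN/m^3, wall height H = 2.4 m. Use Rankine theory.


Compute passive earth pressure coefficient:
Kp = tan^2(45 + phi/2) = tan^2(58.0) = 2.561071
Compute passive force:
Pp = 0.5 * Kp * gamma * H^2
Pp = 0.5 * 2.561071 * 20.0 * 2.4^2
Pp = 147.52 kN/m


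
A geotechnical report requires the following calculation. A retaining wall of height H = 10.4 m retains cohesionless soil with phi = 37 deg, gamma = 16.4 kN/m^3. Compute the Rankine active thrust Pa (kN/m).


Compute active earth pressure coefficient:
Ka = tan^2(45 - phi/2) = tan^2(26.5) = 0.248584
Compute active force:
Pa = 0.5 * Ka * gamma * H^2
Pa = 0.5 * 0.248584 * 16.4 * 10.4^2
Pa = 220.47 kN/m


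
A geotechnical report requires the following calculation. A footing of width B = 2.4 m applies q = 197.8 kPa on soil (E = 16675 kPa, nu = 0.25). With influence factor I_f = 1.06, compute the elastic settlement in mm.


Using Se = q * B * (1 - nu^2) * I_f / E
1 - nu^2 = 1 - 0.25^2 = 0.9375
Se = 197.8 * 2.4 * 0.9375 * 1.06 / 16675
Se = 0.028291 m
Convert to mm: Se = 0.028291 * 1000 = 28.291 mm


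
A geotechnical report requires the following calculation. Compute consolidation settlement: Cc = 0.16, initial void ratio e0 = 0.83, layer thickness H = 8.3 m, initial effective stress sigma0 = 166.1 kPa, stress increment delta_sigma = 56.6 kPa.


Using Sc = Cc * H / (1 + e0) * log10((sigma0 + delta_sigma) / sigma0)
Stress ratio = (166.1 + 56.6) / 166.1 = 1.34076
log10(1.34076) = 0.127351
Cc * H / (1 + e0) = 0.16 * 8.3 / (1 + 0.83) = 0.725683
Sc = 0.725683 * 0.127351
Sc = 0.0924 m


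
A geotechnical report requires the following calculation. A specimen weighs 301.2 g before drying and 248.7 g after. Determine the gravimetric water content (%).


Using w = (m_wet - m_dry) / m_dry * 100
m_wet - m_dry = 301.2 - 248.7 = 52.5 g
w = 52.5 / 248.7 * 100
w = 21.11 %


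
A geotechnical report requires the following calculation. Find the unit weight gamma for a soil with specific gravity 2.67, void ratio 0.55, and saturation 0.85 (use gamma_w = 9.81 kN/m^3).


Using gamma = gamma_w * (Gs + S*e) / (1 + e)
Numerator: Gs + S*e = 2.67 + 0.85*0.55 = 3.1375
Denominator: 1 + e = 1 + 0.55 = 1.55
gamma = 9.81 * 3.1375 / 1.55
gamma = 19.857 kN/m^3


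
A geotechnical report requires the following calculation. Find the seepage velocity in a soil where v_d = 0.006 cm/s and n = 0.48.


Result: 0.0125 cm/s

Derivation:
Using v_s = v_d / n
v_s = 0.006 / 0.48
v_s = 0.0125 cm/s


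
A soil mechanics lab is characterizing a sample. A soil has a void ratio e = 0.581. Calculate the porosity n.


Result: 0.3675

Derivation:
Using the relation n = e / (1 + e)
n = 0.581 / (1 + 0.581)
n = 0.581 / 1.581
n = 0.3675


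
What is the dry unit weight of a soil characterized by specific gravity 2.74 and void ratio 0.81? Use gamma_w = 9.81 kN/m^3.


Using gamma_d = Gs * gamma_w / (1 + e)
gamma_d = 2.74 * 9.81 / (1 + 0.81)
gamma_d = 2.74 * 9.81 / 1.81
gamma_d = 14.85 kN/m^3


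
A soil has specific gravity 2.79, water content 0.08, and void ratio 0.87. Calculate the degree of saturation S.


Using S = Gs * w / e
S = 2.79 * 0.08 / 0.87
S = 0.2566


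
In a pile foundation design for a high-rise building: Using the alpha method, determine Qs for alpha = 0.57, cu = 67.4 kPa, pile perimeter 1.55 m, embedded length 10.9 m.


Using Qs = alpha * cu * perimeter * L
Qs = 0.57 * 67.4 * 1.55 * 10.9
Qs = 649.07 kN


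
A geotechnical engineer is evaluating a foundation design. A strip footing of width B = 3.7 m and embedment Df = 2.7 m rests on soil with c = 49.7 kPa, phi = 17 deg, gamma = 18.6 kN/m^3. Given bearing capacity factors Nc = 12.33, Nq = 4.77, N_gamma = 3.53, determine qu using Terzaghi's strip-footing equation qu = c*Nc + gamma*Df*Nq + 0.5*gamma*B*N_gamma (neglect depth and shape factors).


Compute qu = c*Nc + gamma*Df*Nq + 0.5*gamma*B*N_gamma
Term 1: 49.7 * 12.33 = 612.801
Term 2: 18.6 * 2.7 * 4.77 = 239.5494
Term 3: 0.5 * 18.6 * 3.7 * 3.53 = 121.4673
qu = 612.801 + 239.5494 + 121.4673
qu = 973.82 kPa


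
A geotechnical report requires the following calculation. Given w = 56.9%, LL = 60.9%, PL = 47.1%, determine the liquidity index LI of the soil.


First compute the plasticity index:
PI = LL - PL = 60.9 - 47.1 = 13.8
Then compute the liquidity index:
LI = (w - PL) / PI
LI = (56.9 - 47.1) / 13.8
LI = 0.71


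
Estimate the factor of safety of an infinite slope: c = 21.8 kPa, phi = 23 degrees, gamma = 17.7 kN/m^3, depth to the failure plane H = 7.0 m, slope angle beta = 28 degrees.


Result: 1.223

Derivation:
Using Fs = c / (gamma*H*sin(beta)*cos(beta)) + tan(phi)/tan(beta)
Cohesion contribution = 21.8 / (17.7*7.0*sin(28)*cos(28))
Cohesion contribution = 0.424464
Friction contribution = tan(23)/tan(28) = 0.798321
Fs = 0.424464 + 0.798321
Fs = 1.223


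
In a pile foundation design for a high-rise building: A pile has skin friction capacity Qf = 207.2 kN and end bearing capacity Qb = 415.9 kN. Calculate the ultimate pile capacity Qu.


Using Qu = Qf + Qb
Qu = 207.2 + 415.9
Qu = 623.1 kN


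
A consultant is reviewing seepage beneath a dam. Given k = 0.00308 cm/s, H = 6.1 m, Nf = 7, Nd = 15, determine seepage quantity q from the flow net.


Result: 8.768e-05 m^3/s per m

Derivation:
Convert k to m/s for unit consistency with H:
k = 0.00308 cm/s = 0.00308 / 100 m/s = 3.08e-05 m/s
Using q = k * H * Nf / Nd
Nf / Nd = 7 / 15 = 0.4667
q = 3.08e-05 * 6.1 * 0.4667
q = 8.768e-05 m^3/s per m


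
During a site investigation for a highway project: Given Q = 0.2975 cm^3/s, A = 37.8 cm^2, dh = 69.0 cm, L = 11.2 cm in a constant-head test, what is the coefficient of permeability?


Compute hydraulic gradient:
i = dh / L = 69.0 / 11.2 = 6.16071
Then apply Darcy's law:
k = Q / (A * i)
k = 0.2975 / (37.8 * 6.16071)
k = 0.2975 / 232.875
k = 0.001278 cm/s


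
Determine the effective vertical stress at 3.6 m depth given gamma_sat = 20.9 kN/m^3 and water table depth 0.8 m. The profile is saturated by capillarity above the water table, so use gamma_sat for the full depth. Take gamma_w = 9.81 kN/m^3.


Total stress = gamma_sat * depth
sigma = 20.9 * 3.6 = 75.24 kPa
Pore water pressure u = gamma_w * (depth - d_wt)
u = 9.81 * (3.6 - 0.8) = 27.468 kPa
Effective stress = sigma - u
sigma' = 75.24 - 27.468 = 47.77 kPa


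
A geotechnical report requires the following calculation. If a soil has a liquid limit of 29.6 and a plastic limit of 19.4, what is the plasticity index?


Result: 10.2

Derivation:
Using PI = LL - PL
PI = 29.6 - 19.4
PI = 10.2


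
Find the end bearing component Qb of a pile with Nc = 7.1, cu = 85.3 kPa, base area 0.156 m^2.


Using Qb = Nc * cu * Ab
Qb = 7.1 * 85.3 * 0.156
Qb = 94.48 kN


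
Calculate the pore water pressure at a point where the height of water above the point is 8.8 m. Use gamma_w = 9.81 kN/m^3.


Result: 86.33 kPa

Derivation:
Using u = gamma_w * h_w
u = 9.81 * 8.8
u = 86.33 kPa


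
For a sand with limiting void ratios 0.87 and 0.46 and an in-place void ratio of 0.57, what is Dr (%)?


Using Dr = (e_max - e) / (e_max - e_min) * 100
e_max - e = 0.87 - 0.57 = 0.3
e_max - e_min = 0.87 - 0.46 = 0.41
Dr = 0.3 / 0.41 * 100
Dr = 73.17 %


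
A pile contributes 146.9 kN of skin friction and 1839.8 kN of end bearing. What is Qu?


Result: 1986.7 kN

Derivation:
Using Qu = Qf + Qb
Qu = 146.9 + 1839.8
Qu = 1986.7 kN


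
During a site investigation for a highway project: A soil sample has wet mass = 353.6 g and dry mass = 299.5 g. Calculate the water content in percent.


Result: 18.06 %

Derivation:
Using w = (m_wet - m_dry) / m_dry * 100
m_wet - m_dry = 353.6 - 299.5 = 54.1 g
w = 54.1 / 299.5 * 100
w = 18.06 %


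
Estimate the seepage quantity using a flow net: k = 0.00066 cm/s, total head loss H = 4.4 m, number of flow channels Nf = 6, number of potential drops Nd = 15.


Result: 1.162e-05 m^3/s per m

Derivation:
Convert k to m/s for unit consistency with H:
k = 0.00066 cm/s = 0.00066 / 100 m/s = 6.6e-06 m/s
Using q = k * H * Nf / Nd
Nf / Nd = 6 / 15 = 0.4
q = 6.6e-06 * 4.4 * 0.4
q = 1.162e-05 m^3/s per m


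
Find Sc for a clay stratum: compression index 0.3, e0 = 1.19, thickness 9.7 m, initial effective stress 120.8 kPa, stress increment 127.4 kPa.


Using Sc = Cc * H / (1 + e0) * log10((sigma0 + delta_sigma) / sigma0)
Stress ratio = (120.8 + 127.4) / 120.8 = 2.05464
log10(2.05464) = 0.312735
Cc * H / (1 + e0) = 0.3 * 9.7 / (1 + 1.19) = 1.32877
Sc = 1.32877 * 0.312735
Sc = 0.4156 m


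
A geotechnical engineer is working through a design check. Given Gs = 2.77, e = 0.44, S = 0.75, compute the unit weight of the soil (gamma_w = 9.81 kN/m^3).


Result: 21.119 kN/m^3

Derivation:
Using gamma = gamma_w * (Gs + S*e) / (1 + e)
Numerator: Gs + S*e = 2.77 + 0.75*0.44 = 3.1
Denominator: 1 + e = 1 + 0.44 = 1.44
gamma = 9.81 * 3.1 / 1.44
gamma = 21.119 kN/m^3


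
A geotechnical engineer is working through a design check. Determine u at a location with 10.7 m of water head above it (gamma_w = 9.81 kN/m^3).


Result: 104.97 kPa

Derivation:
Using u = gamma_w * h_w
u = 9.81 * 10.7
u = 104.97 kPa


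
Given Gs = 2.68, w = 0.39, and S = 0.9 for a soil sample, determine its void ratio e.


Using the relation e = Gs * w / S
e = 2.68 * 0.39 / 0.9
e = 1.1613


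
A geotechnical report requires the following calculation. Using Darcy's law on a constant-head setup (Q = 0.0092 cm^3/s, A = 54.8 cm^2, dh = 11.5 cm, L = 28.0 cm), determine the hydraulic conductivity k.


Compute hydraulic gradient:
i = dh / L = 11.5 / 28.0 = 0.410714
Then apply Darcy's law:
k = Q / (A * i)
k = 0.0092 / (54.8 * 0.410714)
k = 0.0092 / 22.5071
k = 0.000409 cm/s


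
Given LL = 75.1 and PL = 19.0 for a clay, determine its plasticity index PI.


Using PI = LL - PL
PI = 75.1 - 19.0
PI = 56.1


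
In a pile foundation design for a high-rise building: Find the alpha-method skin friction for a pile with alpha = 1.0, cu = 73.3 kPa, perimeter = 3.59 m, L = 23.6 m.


Using Qs = alpha * cu * perimeter * L
Qs = 1.0 * 73.3 * 3.59 * 23.6
Qs = 6210.27 kN


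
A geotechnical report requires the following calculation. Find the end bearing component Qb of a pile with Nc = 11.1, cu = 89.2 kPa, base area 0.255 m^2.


Result: 252.48 kN

Derivation:
Using Qb = Nc * cu * Ab
Qb = 11.1 * 89.2 * 0.255
Qb = 252.48 kN


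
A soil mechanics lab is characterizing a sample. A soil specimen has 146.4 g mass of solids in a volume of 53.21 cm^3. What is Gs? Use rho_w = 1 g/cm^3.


Using Gs = m_s / (V_s * rho_w)
Since rho_w = 1 g/cm^3:
Gs = 146.4 / 53.21
Gs = 2.751


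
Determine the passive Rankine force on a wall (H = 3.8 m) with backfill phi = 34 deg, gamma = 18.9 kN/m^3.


Result: 482.67 kN/m

Derivation:
Compute passive earth pressure coefficient:
Kp = tan^2(45 + phi/2) = tan^2(62.0) = 3.537132
Compute passive force:
Pp = 0.5 * Kp * gamma * H^2
Pp = 0.5 * 3.537132 * 18.9 * 3.8^2
Pp = 482.67 kN/m


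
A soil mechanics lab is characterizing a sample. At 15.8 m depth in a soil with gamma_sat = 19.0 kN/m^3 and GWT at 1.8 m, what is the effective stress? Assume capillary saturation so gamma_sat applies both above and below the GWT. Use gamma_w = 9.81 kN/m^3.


Total stress = gamma_sat * depth
sigma = 19.0 * 15.8 = 300.2 kPa
Pore water pressure u = gamma_w * (depth - d_wt)
u = 9.81 * (15.8 - 1.8) = 137.34 kPa
Effective stress = sigma - u
sigma' = 300.2 - 137.34 = 162.86 kPa


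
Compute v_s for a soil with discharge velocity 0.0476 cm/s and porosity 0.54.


Using v_s = v_d / n
v_s = 0.0476 / 0.54
v_s = 0.08815 cm/s


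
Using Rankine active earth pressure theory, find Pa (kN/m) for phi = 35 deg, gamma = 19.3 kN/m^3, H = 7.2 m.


Compute active earth pressure coefficient:
Ka = tan^2(45 - phi/2) = tan^2(27.5) = 0.27099
Compute active force:
Pa = 0.5 * Ka * gamma * H^2
Pa = 0.5 * 0.27099 * 19.3 * 7.2^2
Pa = 135.56 kN/m


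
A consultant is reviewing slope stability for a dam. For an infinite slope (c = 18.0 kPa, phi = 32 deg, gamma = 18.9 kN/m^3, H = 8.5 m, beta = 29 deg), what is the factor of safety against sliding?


Result: 1.392

Derivation:
Using Fs = c / (gamma*H*sin(beta)*cos(beta)) + tan(phi)/tan(beta)
Cohesion contribution = 18.0 / (18.9*8.5*sin(29)*cos(29))
Cohesion contribution = 0.264242
Friction contribution = tan(32)/tan(29) = 1.12729
Fs = 0.264242 + 1.12729
Fs = 1.392


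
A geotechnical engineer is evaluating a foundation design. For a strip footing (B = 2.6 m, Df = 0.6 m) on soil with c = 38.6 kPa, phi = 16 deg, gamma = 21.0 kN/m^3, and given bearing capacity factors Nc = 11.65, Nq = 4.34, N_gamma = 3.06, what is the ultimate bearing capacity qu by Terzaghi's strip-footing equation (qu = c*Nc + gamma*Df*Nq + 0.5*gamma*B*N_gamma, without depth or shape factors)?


Compute qu = c*Nc + gamma*Df*Nq + 0.5*gamma*B*N_gamma
Term 1: 38.6 * 11.65 = 449.69
Term 2: 21.0 * 0.6 * 4.34 = 54.684
Term 3: 0.5 * 21.0 * 2.6 * 3.06 = 83.538
qu = 449.69 + 54.684 + 83.538
qu = 587.91 kPa


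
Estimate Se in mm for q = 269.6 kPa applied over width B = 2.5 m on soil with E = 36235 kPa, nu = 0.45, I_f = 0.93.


Result: 13.796 mm

Derivation:
Using Se = q * B * (1 - nu^2) * I_f / E
1 - nu^2 = 1 - 0.45^2 = 0.7975
Se = 269.6 * 2.5 * 0.7975 * 0.93 / 36235
Se = 0.013796 m
Convert to mm: Se = 0.013796 * 1000 = 13.796 mm


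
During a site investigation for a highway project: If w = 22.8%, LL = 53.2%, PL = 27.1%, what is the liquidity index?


First compute the plasticity index:
PI = LL - PL = 53.2 - 27.1 = 26.1
Then compute the liquidity index:
LI = (w - PL) / PI
LI = (22.8 - 27.1) / 26.1
LI = -0.165


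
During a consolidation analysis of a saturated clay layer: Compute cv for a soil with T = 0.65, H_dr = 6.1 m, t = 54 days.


Using cv = T * H_dr^2 / t
H_dr^2 = 6.1^2 = 37.21
cv = 0.65 * 37.21 / 54
cv = 0.4479 m^2/day


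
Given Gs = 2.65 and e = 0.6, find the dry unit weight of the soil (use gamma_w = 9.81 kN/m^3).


Result: 16.248 kN/m^3

Derivation:
Using gamma_d = Gs * gamma_w / (1 + e)
gamma_d = 2.65 * 9.81 / (1 + 0.6)
gamma_d = 2.65 * 9.81 / 1.6
gamma_d = 16.248 kN/m^3


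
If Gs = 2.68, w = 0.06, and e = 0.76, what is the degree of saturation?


Using S = Gs * w / e
S = 2.68 * 0.06 / 0.76
S = 0.2116


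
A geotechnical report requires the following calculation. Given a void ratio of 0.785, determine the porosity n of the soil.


Using the relation n = e / (1 + e)
n = 0.785 / (1 + 0.785)
n = 0.785 / 1.785
n = 0.4398


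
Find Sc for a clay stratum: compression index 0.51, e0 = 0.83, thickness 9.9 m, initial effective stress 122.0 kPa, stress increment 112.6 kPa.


Using Sc = Cc * H / (1 + e0) * log10((sigma0 + delta_sigma) / sigma0)
Stress ratio = (122.0 + 112.6) / 122.0 = 1.92295
log10(1.92295) = 0.283968
Cc * H / (1 + e0) = 0.51 * 9.9 / (1 + 0.83) = 2.75902
Sc = 2.75902 * 0.283968
Sc = 0.7835 m


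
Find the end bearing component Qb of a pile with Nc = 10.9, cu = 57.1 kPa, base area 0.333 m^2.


Result: 207.26 kN

Derivation:
Using Qb = Nc * cu * Ab
Qb = 10.9 * 57.1 * 0.333
Qb = 207.26 kN


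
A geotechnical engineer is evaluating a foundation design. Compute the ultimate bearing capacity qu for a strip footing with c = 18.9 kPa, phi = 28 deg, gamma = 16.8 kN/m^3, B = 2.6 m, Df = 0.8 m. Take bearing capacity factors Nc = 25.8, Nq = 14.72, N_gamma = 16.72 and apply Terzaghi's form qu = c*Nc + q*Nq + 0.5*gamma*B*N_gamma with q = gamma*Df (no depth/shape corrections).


Compute qu = c*Nc + gamma*Df*Nq + 0.5*gamma*B*N_gamma
Term 1: 18.9 * 25.8 = 487.62
Term 2: 16.8 * 0.8 * 14.72 = 197.8368
Term 3: 0.5 * 16.8 * 2.6 * 16.72 = 365.1648
qu = 487.62 + 197.8368 + 365.1648
qu = 1050.62 kPa


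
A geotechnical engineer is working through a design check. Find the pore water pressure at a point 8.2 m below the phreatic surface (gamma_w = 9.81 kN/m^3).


Using u = gamma_w * h_w
u = 9.81 * 8.2
u = 80.44 kPa


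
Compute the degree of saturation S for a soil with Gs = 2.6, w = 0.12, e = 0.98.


Using S = Gs * w / e
S = 2.6 * 0.12 / 0.98
S = 0.3184


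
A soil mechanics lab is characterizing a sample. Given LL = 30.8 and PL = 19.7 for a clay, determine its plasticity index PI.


Using PI = LL - PL
PI = 30.8 - 19.7
PI = 11.1


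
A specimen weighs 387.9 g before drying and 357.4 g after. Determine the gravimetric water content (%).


Result: 8.53 %

Derivation:
Using w = (m_wet - m_dry) / m_dry * 100
m_wet - m_dry = 387.9 - 357.4 = 30.5 g
w = 30.5 / 357.4 * 100
w = 8.53 %


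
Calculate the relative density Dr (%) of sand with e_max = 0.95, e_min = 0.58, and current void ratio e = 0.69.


Result: 70.27 %

Derivation:
Using Dr = (e_max - e) / (e_max - e_min) * 100
e_max - e = 0.95 - 0.69 = 0.26
e_max - e_min = 0.95 - 0.58 = 0.37
Dr = 0.26 / 0.37 * 100
Dr = 70.27 %


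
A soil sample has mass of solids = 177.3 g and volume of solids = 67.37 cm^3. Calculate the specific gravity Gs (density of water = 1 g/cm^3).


Using Gs = m_s / (V_s * rho_w)
Since rho_w = 1 g/cm^3:
Gs = 177.3 / 67.37
Gs = 2.632


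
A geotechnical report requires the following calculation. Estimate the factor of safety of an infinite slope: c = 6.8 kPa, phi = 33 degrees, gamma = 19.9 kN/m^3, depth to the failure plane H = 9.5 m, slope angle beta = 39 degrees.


Using Fs = c / (gamma*H*sin(beta)*cos(beta)) + tan(phi)/tan(beta)
Cohesion contribution = 6.8 / (19.9*9.5*sin(39)*cos(39))
Cohesion contribution = 0.0735458
Friction contribution = tan(33)/tan(39) = 0.801952
Fs = 0.0735458 + 0.801952
Fs = 0.875


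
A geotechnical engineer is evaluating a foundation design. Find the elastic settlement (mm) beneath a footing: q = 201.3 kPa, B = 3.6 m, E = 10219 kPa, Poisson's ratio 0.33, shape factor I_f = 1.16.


Using Se = q * B * (1 - nu^2) * I_f / E
1 - nu^2 = 1 - 0.33^2 = 0.8911
Se = 201.3 * 3.6 * 0.8911 * 1.16 / 10219
Se = 0.073303 m
Convert to mm: Se = 0.073303 * 1000 = 73.303 mm


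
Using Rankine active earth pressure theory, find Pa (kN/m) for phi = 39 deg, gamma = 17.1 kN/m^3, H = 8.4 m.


Compute active earth pressure coefficient:
Ka = tan^2(45 - phi/2) = tan^2(25.5) = 0.227506
Compute active force:
Pa = 0.5 * Ka * gamma * H^2
Pa = 0.5 * 0.227506 * 17.1 * 8.4^2
Pa = 137.25 kN/m


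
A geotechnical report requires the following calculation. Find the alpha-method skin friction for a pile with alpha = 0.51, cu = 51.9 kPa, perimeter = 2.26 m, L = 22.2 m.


Result: 1328.0 kN

Derivation:
Using Qs = alpha * cu * perimeter * L
Qs = 0.51 * 51.9 * 2.26 * 22.2
Qs = 1328.0 kN


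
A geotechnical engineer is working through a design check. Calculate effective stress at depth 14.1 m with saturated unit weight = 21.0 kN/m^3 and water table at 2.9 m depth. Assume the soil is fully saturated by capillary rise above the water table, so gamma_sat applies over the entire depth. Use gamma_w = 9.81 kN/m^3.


Total stress = gamma_sat * depth
sigma = 21.0 * 14.1 = 296.1 kPa
Pore water pressure u = gamma_w * (depth - d_wt)
u = 9.81 * (14.1 - 2.9) = 109.872 kPa
Effective stress = sigma - u
sigma' = 296.1 - 109.872 = 186.23 kPa


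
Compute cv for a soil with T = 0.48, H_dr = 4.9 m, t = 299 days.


Using cv = T * H_dr^2 / t
H_dr^2 = 4.9^2 = 24.01
cv = 0.48 * 24.01 / 299
cv = 0.03854 m^2/day


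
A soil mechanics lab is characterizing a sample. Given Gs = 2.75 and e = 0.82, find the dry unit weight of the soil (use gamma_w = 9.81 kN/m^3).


Result: 14.823 kN/m^3

Derivation:
Using gamma_d = Gs * gamma_w / (1 + e)
gamma_d = 2.75 * 9.81 / (1 + 0.82)
gamma_d = 2.75 * 9.81 / 1.82
gamma_d = 14.823 kN/m^3


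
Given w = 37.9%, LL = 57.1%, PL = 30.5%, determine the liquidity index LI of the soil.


First compute the plasticity index:
PI = LL - PL = 57.1 - 30.5 = 26.6
Then compute the liquidity index:
LI = (w - PL) / PI
LI = (37.9 - 30.5) / 26.6
LI = 0.278


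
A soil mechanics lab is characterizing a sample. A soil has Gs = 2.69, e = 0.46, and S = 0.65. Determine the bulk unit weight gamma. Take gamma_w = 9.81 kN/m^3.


Result: 20.084 kN/m^3

Derivation:
Using gamma = gamma_w * (Gs + S*e) / (1 + e)
Numerator: Gs + S*e = 2.69 + 0.65*0.46 = 2.989
Denominator: 1 + e = 1 + 0.46 = 1.46
gamma = 9.81 * 2.989 / 1.46
gamma = 20.084 kN/m^3


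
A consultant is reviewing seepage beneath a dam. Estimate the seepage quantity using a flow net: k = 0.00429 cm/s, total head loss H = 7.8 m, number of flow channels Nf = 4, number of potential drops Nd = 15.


Result: 8.923e-05 m^3/s per m

Derivation:
Convert k to m/s for unit consistency with H:
k = 0.00429 cm/s = 0.00429 / 100 m/s = 4.29e-05 m/s
Using q = k * H * Nf / Nd
Nf / Nd = 4 / 15 = 0.2667
q = 4.29e-05 * 7.8 * 0.2667
q = 8.923e-05 m^3/s per m


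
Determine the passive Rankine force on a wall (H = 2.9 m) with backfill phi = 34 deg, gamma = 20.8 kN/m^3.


Compute passive earth pressure coefficient:
Kp = tan^2(45 + phi/2) = tan^2(62.0) = 3.537132
Compute passive force:
Pp = 0.5 * Kp * gamma * H^2
Pp = 0.5 * 3.537132 * 20.8 * 2.9^2
Pp = 309.37 kN/m


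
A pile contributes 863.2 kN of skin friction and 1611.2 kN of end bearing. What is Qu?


Result: 2474.4 kN

Derivation:
Using Qu = Qf + Qb
Qu = 863.2 + 1611.2
Qu = 2474.4 kN


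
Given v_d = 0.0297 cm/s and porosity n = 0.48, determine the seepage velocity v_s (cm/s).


Using v_s = v_d / n
v_s = 0.0297 / 0.48
v_s = 0.06188 cm/s


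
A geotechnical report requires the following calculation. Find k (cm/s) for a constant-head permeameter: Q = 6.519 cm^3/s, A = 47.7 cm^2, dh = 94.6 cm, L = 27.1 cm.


Compute hydraulic gradient:
i = dh / L = 94.6 / 27.1 = 3.49077
Then apply Darcy's law:
k = Q / (A * i)
k = 6.519 / (47.7 * 3.49077)
k = 6.519 / 166.51
k = 0.039151 cm/s


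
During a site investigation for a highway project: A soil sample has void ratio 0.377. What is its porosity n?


Using the relation n = e / (1 + e)
n = 0.377 / (1 + 0.377)
n = 0.377 / 1.377
n = 0.2738


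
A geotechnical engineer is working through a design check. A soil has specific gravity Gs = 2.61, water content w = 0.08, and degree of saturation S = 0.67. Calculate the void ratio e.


Using the relation e = Gs * w / S
e = 2.61 * 0.08 / 0.67
e = 0.3116


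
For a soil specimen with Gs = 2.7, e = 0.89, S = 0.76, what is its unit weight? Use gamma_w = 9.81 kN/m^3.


Using gamma = gamma_w * (Gs + S*e) / (1 + e)
Numerator: Gs + S*e = 2.7 + 0.76*0.89 = 3.3764
Denominator: 1 + e = 1 + 0.89 = 1.89
gamma = 9.81 * 3.3764 / 1.89
gamma = 17.525 kN/m^3


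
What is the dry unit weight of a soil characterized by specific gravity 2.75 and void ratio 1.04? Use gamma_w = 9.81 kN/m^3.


Result: 13.224 kN/m^3

Derivation:
Using gamma_d = Gs * gamma_w / (1 + e)
gamma_d = 2.75 * 9.81 / (1 + 1.04)
gamma_d = 2.75 * 9.81 / 2.04
gamma_d = 13.224 kN/m^3


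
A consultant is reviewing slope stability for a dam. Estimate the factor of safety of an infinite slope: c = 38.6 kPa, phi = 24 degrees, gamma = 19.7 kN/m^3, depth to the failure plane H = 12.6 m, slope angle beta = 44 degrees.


Using Fs = c / (gamma*H*sin(beta)*cos(beta)) + tan(phi)/tan(beta)
Cohesion contribution = 38.6 / (19.7*12.6*sin(44)*cos(44))
Cohesion contribution = 0.311204
Friction contribution = tan(24)/tan(44) = 0.461048
Fs = 0.311204 + 0.461048
Fs = 0.772


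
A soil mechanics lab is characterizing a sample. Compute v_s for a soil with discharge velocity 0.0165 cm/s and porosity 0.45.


Using v_s = v_d / n
v_s = 0.0165 / 0.45
v_s = 0.03667 cm/s


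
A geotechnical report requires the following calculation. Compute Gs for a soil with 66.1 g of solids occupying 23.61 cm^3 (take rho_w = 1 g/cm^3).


Using Gs = m_s / (V_s * rho_w)
Since rho_w = 1 g/cm^3:
Gs = 66.1 / 23.61
Gs = 2.8


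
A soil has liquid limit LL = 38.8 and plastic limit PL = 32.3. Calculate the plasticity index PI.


Using PI = LL - PL
PI = 38.8 - 32.3
PI = 6.5


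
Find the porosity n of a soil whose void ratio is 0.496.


Using the relation n = e / (1 + e)
n = 0.496 / (1 + 0.496)
n = 0.496 / 1.496
n = 0.3316


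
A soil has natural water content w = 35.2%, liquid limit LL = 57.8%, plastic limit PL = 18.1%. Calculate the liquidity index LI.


First compute the plasticity index:
PI = LL - PL = 57.8 - 18.1 = 39.7
Then compute the liquidity index:
LI = (w - PL) / PI
LI = (35.2 - 18.1) / 39.7
LI = 0.431


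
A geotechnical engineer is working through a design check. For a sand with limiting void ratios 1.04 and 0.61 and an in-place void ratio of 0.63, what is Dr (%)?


Using Dr = (e_max - e) / (e_max - e_min) * 100
e_max - e = 1.04 - 0.63 = 0.41
e_max - e_min = 1.04 - 0.61 = 0.43
Dr = 0.41 / 0.43 * 100
Dr = 95.35 %


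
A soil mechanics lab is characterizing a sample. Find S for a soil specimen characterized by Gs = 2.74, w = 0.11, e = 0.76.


Result: 0.3966

Derivation:
Using S = Gs * w / e
S = 2.74 * 0.11 / 0.76
S = 0.3966


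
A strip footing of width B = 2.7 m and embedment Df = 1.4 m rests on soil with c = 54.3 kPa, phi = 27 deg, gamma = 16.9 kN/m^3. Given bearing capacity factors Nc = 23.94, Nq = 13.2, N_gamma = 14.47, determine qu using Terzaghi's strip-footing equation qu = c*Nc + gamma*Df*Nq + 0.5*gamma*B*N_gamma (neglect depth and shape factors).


Compute qu = c*Nc + gamma*Df*Nq + 0.5*gamma*B*N_gamma
Term 1: 54.3 * 23.94 = 1299.942
Term 2: 16.9 * 1.4 * 13.2 = 312.312
Term 3: 0.5 * 16.9 * 2.7 * 14.47 = 330.13305
qu = 1299.942 + 312.312 + 330.13305
qu = 1942.39 kPa


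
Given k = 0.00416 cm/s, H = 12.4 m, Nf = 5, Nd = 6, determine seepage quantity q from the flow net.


Convert k to m/s for unit consistency with H:
k = 0.00416 cm/s = 0.00416 / 100 m/s = 4.16e-05 m/s
Using q = k * H * Nf / Nd
Nf / Nd = 5 / 6 = 0.8333
q = 4.16e-05 * 12.4 * 0.8333
q = 0.0004299 m^3/s per m


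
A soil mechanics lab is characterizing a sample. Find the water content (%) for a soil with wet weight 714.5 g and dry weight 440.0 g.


Using w = (m_wet - m_dry) / m_dry * 100
m_wet - m_dry = 714.5 - 440.0 = 274.5 g
w = 274.5 / 440.0 * 100
w = 62.39 %


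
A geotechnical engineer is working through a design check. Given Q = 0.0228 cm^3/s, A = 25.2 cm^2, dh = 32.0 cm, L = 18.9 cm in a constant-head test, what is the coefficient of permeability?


Compute hydraulic gradient:
i = dh / L = 32.0 / 18.9 = 1.69312
Then apply Darcy's law:
k = Q / (A * i)
k = 0.0228 / (25.2 * 1.69312)
k = 0.0228 / 42.6667
k = 0.000534 cm/s


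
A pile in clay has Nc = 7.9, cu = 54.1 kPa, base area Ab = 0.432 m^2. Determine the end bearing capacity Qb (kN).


Using Qb = Nc * cu * Ab
Qb = 7.9 * 54.1 * 0.432
Qb = 184.63 kN


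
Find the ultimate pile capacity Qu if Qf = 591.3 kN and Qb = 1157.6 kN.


Using Qu = Qf + Qb
Qu = 591.3 + 1157.6
Qu = 1748.9 kN


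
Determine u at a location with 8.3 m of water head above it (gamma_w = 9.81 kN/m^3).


Using u = gamma_w * h_w
u = 9.81 * 8.3
u = 81.42 kPa


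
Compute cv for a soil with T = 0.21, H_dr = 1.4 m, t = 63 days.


Result: 0.00653 m^2/day

Derivation:
Using cv = T * H_dr^2 / t
H_dr^2 = 1.4^2 = 1.96
cv = 0.21 * 1.96 / 63
cv = 0.00653 m^2/day


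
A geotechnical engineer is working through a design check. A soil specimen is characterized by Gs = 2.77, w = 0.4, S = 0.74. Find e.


Using the relation e = Gs * w / S
e = 2.77 * 0.4 / 0.74
e = 1.4973


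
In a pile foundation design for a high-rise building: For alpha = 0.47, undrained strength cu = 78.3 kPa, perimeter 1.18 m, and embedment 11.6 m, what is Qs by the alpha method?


Using Qs = alpha * cu * perimeter * L
Qs = 0.47 * 78.3 * 1.18 * 11.6
Qs = 503.73 kN


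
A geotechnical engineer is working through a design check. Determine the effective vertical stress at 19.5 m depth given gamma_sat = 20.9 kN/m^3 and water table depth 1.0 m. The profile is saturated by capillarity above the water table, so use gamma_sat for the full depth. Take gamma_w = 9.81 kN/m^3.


Total stress = gamma_sat * depth
sigma = 20.9 * 19.5 = 407.55 kPa
Pore water pressure u = gamma_w * (depth - d_wt)
u = 9.81 * (19.5 - 1.0) = 181.485 kPa
Effective stress = sigma - u
sigma' = 407.55 - 181.485 = 226.07 kPa


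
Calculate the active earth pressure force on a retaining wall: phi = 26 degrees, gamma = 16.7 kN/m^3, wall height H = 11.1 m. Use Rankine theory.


Compute active earth pressure coefficient:
Ka = tan^2(45 - phi/2) = tan^2(32.0) = 0.390462
Compute active force:
Pa = 0.5 * Ka * gamma * H^2
Pa = 0.5 * 0.390462 * 16.7 * 11.1^2
Pa = 401.71 kN/m


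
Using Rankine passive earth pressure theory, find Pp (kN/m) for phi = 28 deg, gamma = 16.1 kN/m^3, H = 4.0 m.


Result: 356.75 kN/m

Derivation:
Compute passive earth pressure coefficient:
Kp = tan^2(45 + phi/2) = tan^2(59.0) = 2.769826
Compute passive force:
Pp = 0.5 * Kp * gamma * H^2
Pp = 0.5 * 2.769826 * 16.1 * 4.0^2
Pp = 356.75 kN/m


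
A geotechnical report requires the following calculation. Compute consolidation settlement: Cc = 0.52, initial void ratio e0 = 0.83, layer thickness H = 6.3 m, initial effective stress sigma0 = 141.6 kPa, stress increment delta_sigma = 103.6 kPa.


Result: 0.4269 m

Derivation:
Using Sc = Cc * H / (1 + e0) * log10((sigma0 + delta_sigma) / sigma0)
Stress ratio = (141.6 + 103.6) / 141.6 = 1.73164
log10(1.73164) = 0.238457
Cc * H / (1 + e0) = 0.52 * 6.3 / (1 + 0.83) = 1.79016
Sc = 1.79016 * 0.238457
Sc = 0.4269 m


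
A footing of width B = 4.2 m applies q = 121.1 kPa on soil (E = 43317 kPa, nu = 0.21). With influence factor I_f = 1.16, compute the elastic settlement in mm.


Result: 13.02 mm

Derivation:
Using Se = q * B * (1 - nu^2) * I_f / E
1 - nu^2 = 1 - 0.21^2 = 0.9559
Se = 121.1 * 4.2 * 0.9559 * 1.16 / 43317
Se = 0.013020 m
Convert to mm: Se = 0.013020 * 1000 = 13.02 mm
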